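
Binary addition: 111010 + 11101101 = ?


Align and add column by column (LSB to MSB, carry propagating):
  000111010
+ 011101101
  ---------
  col 0: 0 + 1 + 0 (carry in) = 1 → bit 1, carry out 0
  col 1: 1 + 0 + 0 (carry in) = 1 → bit 1, carry out 0
  col 2: 0 + 1 + 0 (carry in) = 1 → bit 1, carry out 0
  col 3: 1 + 1 + 0 (carry in) = 2 → bit 0, carry out 1
  col 4: 1 + 0 + 1 (carry in) = 2 → bit 0, carry out 1
  col 5: 1 + 1 + 1 (carry in) = 3 → bit 1, carry out 1
  col 6: 0 + 1 + 1 (carry in) = 2 → bit 0, carry out 1
  col 7: 0 + 1 + 1 (carry in) = 2 → bit 0, carry out 1
  col 8: 0 + 0 + 1 (carry in) = 1 → bit 1, carry out 0
Reading bits MSB→LSB: 100100111
Strip leading zeros: 100100111
= 100100111


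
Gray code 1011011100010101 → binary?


Gray code: 1011011100010101
MSB stays the same: 1
Each subsequent bit = prev_binary XOR current_gray:
  B[1] = 1 XOR 0 = 1
  B[2] = 1 XOR 1 = 0
  B[3] = 0 XOR 1 = 1
  B[4] = 1 XOR 0 = 1
  B[5] = 1 XOR 1 = 0
  B[6] = 0 XOR 1 = 1
  B[7] = 1 XOR 1 = 0
  B[8] = 0 XOR 0 = 0
  B[9] = 0 XOR 0 = 0
  B[10] = 0 XOR 0 = 0
  B[11] = 0 XOR 1 = 1
  B[12] = 1 XOR 0 = 1
  B[13] = 1 XOR 1 = 0
  B[14] = 0 XOR 0 = 0
  B[15] = 0 XOR 1 = 1
= 1101101000011001 (55833 decimal)


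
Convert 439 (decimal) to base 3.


Divide by 3 repeatedly:
439 ÷ 3 = 146 remainder 1
146 ÷ 3 = 48 remainder 2
48 ÷ 3 = 16 remainder 0
16 ÷ 3 = 5 remainder 1
5 ÷ 3 = 1 remainder 2
1 ÷ 3 = 0 remainder 1
Reading remainders bottom-up:
= 121021


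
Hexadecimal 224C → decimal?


Positional values:
Position 0: C × 16^0 = 12 × 1 = 12
Position 1: 4 × 16^1 = 4 × 16 = 64
Position 2: 2 × 16^2 = 2 × 256 = 512
Position 3: 2 × 16^3 = 2 × 4096 = 8192
Sum = 12 + 64 + 512 + 8192
= 8780


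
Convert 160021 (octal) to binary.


Each octal digit → 3 binary bits:
  1 = 001
  6 = 110
  0 = 000
  0 = 000
  2 = 010
  1 = 001
Concatenate: 001 110 000 000 010 001
= 001110000000010001


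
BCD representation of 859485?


Each digit → 4-bit binary:
  8 → 1000
  5 → 0101
  9 → 1001
  4 → 0100
  8 → 1000
  5 → 0101
= 1000 0101 1001 0100 1000 0101


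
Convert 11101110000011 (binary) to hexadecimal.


Group into 4-bit nibbles: 0011101110000011
  0011 = 3
  1011 = B
  1000 = 8
  0011 = 3
= 0x3B83


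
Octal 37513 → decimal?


Positional values:
Position 0: 3 × 8^0 = 3
Position 1: 1 × 8^1 = 8
Position 2: 5 × 8^2 = 320
Position 3: 7 × 8^3 = 3584
Position 4: 3 × 8^4 = 12288
Sum = 3 + 8 + 320 + 3584 + 12288
= 16203


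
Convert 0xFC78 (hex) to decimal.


Positional values:
Position 0: 8 × 16^0 = 8 × 1 = 8
Position 1: 7 × 16^1 = 7 × 16 = 112
Position 2: C × 16^2 = 12 × 256 = 3072
Position 3: F × 16^3 = 15 × 4096 = 61440
Sum = 8 + 112 + 3072 + 61440
= 64632


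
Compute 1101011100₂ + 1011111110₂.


Align and add column by column (LSB to MSB, carry propagating):
  01101011100
+ 01011111110
  -----------
  col 0: 0 + 0 + 0 (carry in) = 0 → bit 0, carry out 0
  col 1: 0 + 1 + 0 (carry in) = 1 → bit 1, carry out 0
  col 2: 1 + 1 + 0 (carry in) = 2 → bit 0, carry out 1
  col 3: 1 + 1 + 1 (carry in) = 3 → bit 1, carry out 1
  col 4: 1 + 1 + 1 (carry in) = 3 → bit 1, carry out 1
  col 5: 0 + 1 + 1 (carry in) = 2 → bit 0, carry out 1
  col 6: 1 + 1 + 1 (carry in) = 3 → bit 1, carry out 1
  col 7: 0 + 1 + 1 (carry in) = 2 → bit 0, carry out 1
  col 8: 1 + 0 + 1 (carry in) = 2 → bit 0, carry out 1
  col 9: 1 + 1 + 1 (carry in) = 3 → bit 1, carry out 1
  col 10: 0 + 0 + 1 (carry in) = 1 → bit 1, carry out 0
Reading bits MSB→LSB: 11001011010
Strip leading zeros: 11001011010
= 11001011010


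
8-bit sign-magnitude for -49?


Sign bit: 1 (negative)
Magnitude: 49 = 0110001
= 10110001


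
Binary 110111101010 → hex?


Group into 4-bit nibbles: 110111101010
  1101 = D
  1110 = E
  1010 = A
= 0xDEA


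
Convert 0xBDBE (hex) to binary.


Each hex digit → 4 binary bits:
  B = 1011
  D = 1101
  B = 1011
  E = 1110
Concatenate: 1011 1101 1011 1110
= 1011110110111110


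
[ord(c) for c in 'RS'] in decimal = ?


String: 'RS'  (2 characters)
Per-character ASCII lookup:
  'R': uppercase starts at 65: 'R' = 65 + 17 = 82
  'S': uppercase starts at 65: 'S' = 65 + 18 = 83
= 82 83


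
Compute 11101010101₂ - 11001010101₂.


Align and subtract column by column (LSB to MSB, borrowing when needed):
  11101010101
- 11001010101
  -----------
  col 0: (1 - 0 borrow-in) - 1 → 1 - 1 = 0, borrow out 0
  col 1: (0 - 0 borrow-in) - 0 → 0 - 0 = 0, borrow out 0
  col 2: (1 - 0 borrow-in) - 1 → 1 - 1 = 0, borrow out 0
  col 3: (0 - 0 borrow-in) - 0 → 0 - 0 = 0, borrow out 0
  col 4: (1 - 0 borrow-in) - 1 → 1 - 1 = 0, borrow out 0
  col 5: (0 - 0 borrow-in) - 0 → 0 - 0 = 0, borrow out 0
  col 6: (1 - 0 borrow-in) - 1 → 1 - 1 = 0, borrow out 0
  col 7: (0 - 0 borrow-in) - 0 → 0 - 0 = 0, borrow out 0
  col 8: (1 - 0 borrow-in) - 0 → 1 - 0 = 1, borrow out 0
  col 9: (1 - 0 borrow-in) - 1 → 1 - 1 = 0, borrow out 0
  col 10: (1 - 0 borrow-in) - 1 → 1 - 1 = 0, borrow out 0
Reading bits MSB→LSB: 00100000000
Strip leading zeros: 100000000
= 100000000


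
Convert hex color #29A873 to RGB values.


Hex: #29A873
R = 29₁₆ = 41
G = A8₁₆ = 168
B = 73₁₆ = 115
= RGB(41, 168, 115)


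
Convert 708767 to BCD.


Each digit → 4-bit binary:
  7 → 0111
  0 → 0000
  8 → 1000
  7 → 0111
  6 → 0110
  7 → 0111
= 0111 0000 1000 0111 0110 0111


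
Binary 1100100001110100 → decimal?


Positional values:
Bit 2: 1 × 2^2 = 4
Bit 4: 1 × 2^4 = 16
Bit 5: 1 × 2^5 = 32
Bit 6: 1 × 2^6 = 64
Bit 11: 1 × 2^11 = 2048
Bit 14: 1 × 2^14 = 16384
Bit 15: 1 × 2^15 = 32768
Sum = 4 + 16 + 32 + 64 + 2048 + 16384 + 32768
= 51316


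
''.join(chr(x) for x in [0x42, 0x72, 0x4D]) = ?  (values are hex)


Codes (hex): 0x42 0x72 0x4D
Per-code ASCII lookup:
  0x42 = 66  (range 65-90: uppercase, 66 - 65 = 1) → 'B'
  0x72 = 114  (range 97-122: lowercase, 114 - 97 = 17) → 'r'
  0x4D = 77  (range 65-90: uppercase, 77 - 65 = 12) → 'M'
= 'BrM'


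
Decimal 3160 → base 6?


Divide by 6 repeatedly:
3160 ÷ 6 = 526 remainder 4
526 ÷ 6 = 87 remainder 4
87 ÷ 6 = 14 remainder 3
14 ÷ 6 = 2 remainder 2
2 ÷ 6 = 0 remainder 2
Reading remainders bottom-up:
= 22344


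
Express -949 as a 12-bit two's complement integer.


Original: 001110110101
Step 1 - Invert all bits: 110001001010
Step 2 - Add 1: 110001001010 + 1
= 110001001011 (represents -949)


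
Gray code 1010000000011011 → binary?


Gray code: 1010000000011011
MSB stays the same: 1
Each subsequent bit = prev_binary XOR current_gray:
  B[1] = 1 XOR 0 = 1
  B[2] = 1 XOR 1 = 0
  B[3] = 0 XOR 0 = 0
  B[4] = 0 XOR 0 = 0
  B[5] = 0 XOR 0 = 0
  B[6] = 0 XOR 0 = 0
  B[7] = 0 XOR 0 = 0
  B[8] = 0 XOR 0 = 0
  B[9] = 0 XOR 0 = 0
  B[10] = 0 XOR 0 = 0
  B[11] = 0 XOR 1 = 1
  B[12] = 1 XOR 1 = 0
  B[13] = 0 XOR 0 = 0
  B[14] = 0 XOR 1 = 1
  B[15] = 1 XOR 1 = 0
= 1100000000010010 (49170 decimal)


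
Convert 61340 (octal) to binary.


Each octal digit → 3 binary bits:
  6 = 110
  1 = 001
  3 = 011
  4 = 100
  0 = 000
Concatenate: 110 001 011 100 000
= 110001011100000


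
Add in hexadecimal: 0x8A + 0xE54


Align and add column by column (LSB to MSB, each column mod 16 with carry):
  008A
+ 0E54
  ----
  col 0: A(10) + 4(4) + 0 (carry in) = 14 → E(14), carry out 0
  col 1: 8(8) + 5(5) + 0 (carry in) = 13 → D(13), carry out 0
  col 2: 0(0) + E(14) + 0 (carry in) = 14 → E(14), carry out 0
  col 3: 0(0) + 0(0) + 0 (carry in) = 0 → 0(0), carry out 0
Reading digits MSB→LSB: 0EDE
Strip leading zeros: EDE
= 0xEDE


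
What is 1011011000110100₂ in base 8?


Group into 3-bit groups: 001011011000110100
  001 = 1
  011 = 3
  011 = 3
  000 = 0
  110 = 6
  100 = 4
= 0o133064


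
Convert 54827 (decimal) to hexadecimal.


Divide by 16 repeatedly:
54827 ÷ 16 = 3426 remainder 11 (B)
3426 ÷ 16 = 214 remainder 2 (2)
214 ÷ 16 = 13 remainder 6 (6)
13 ÷ 16 = 0 remainder 13 (D)
Reading remainders bottom-up:
= 0xD62B


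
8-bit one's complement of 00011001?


Original: 00011001
Invert all bits:
  bit 0: 0 → 1
  bit 1: 0 → 1
  bit 2: 0 → 1
  bit 3: 1 → 0
  bit 4: 1 → 0
  bit 5: 0 → 1
  bit 6: 0 → 1
  bit 7: 1 → 0
= 11100110


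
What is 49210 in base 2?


Divide by 2 repeatedly:
49210 ÷ 2 = 24605 remainder 0
24605 ÷ 2 = 12302 remainder 1
12302 ÷ 2 = 6151 remainder 0
6151 ÷ 2 = 3075 remainder 1
3075 ÷ 2 = 1537 remainder 1
1537 ÷ 2 = 768 remainder 1
768 ÷ 2 = 384 remainder 0
384 ÷ 2 = 192 remainder 0
192 ÷ 2 = 96 remainder 0
96 ÷ 2 = 48 remainder 0
48 ÷ 2 = 24 remainder 0
24 ÷ 2 = 12 remainder 0
12 ÷ 2 = 6 remainder 0
6 ÷ 2 = 3 remainder 0
3 ÷ 2 = 1 remainder 1
1 ÷ 2 = 0 remainder 1
Reading remainders bottom-up:
= 1100000000111010


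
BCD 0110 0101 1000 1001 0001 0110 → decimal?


Each 4-bit group → digit:
  0110 → 6
  0101 → 5
  1000 → 8
  1001 → 9
  0001 → 1
  0110 → 6
= 658916


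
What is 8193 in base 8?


Divide by 8 repeatedly:
8193 ÷ 8 = 1024 remainder 1
1024 ÷ 8 = 128 remainder 0
128 ÷ 8 = 16 remainder 0
16 ÷ 8 = 2 remainder 0
2 ÷ 8 = 0 remainder 2
Reading remainders bottom-up:
= 0o20001


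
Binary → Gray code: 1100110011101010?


Binary: 1100110011101010
Gray code: G = B XOR (B >> 1)
B >> 1 = 0110011001110101
1100110011101010 XOR 0110011001110101:
  1 XOR 0 = 1
  1 XOR 1 = 0
  0 XOR 1 = 1
  0 XOR 0 = 0
  1 XOR 0 = 1
  1 XOR 1 = 0
  0 XOR 1 = 1
  0 XOR 0 = 0
  1 XOR 0 = 1
  1 XOR 1 = 0
  1 XOR 1 = 0
  0 XOR 1 = 1
  1 XOR 0 = 1
  0 XOR 1 = 1
  1 XOR 0 = 1
  0 XOR 1 = 1
= 1010101010011111


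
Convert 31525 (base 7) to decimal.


Positional values (base 7):
  5 × 7^0 = 5 × 1 = 5
  2 × 7^1 = 2 × 7 = 14
  5 × 7^2 = 5 × 49 = 245
  1 × 7^3 = 1 × 343 = 343
  3 × 7^4 = 3 × 2401 = 7203
Sum = 5 + 14 + 245 + 343 + 7203
= 7810


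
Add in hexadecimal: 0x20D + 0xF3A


Align and add column by column (LSB to MSB, each column mod 16 with carry):
  020D
+ 0F3A
  ----
  col 0: D(13) + A(10) + 0 (carry in) = 23 → 7(7), carry out 1
  col 1: 0(0) + 3(3) + 1 (carry in) = 4 → 4(4), carry out 0
  col 2: 2(2) + F(15) + 0 (carry in) = 17 → 1(1), carry out 1
  col 3: 0(0) + 0(0) + 1 (carry in) = 1 → 1(1), carry out 0
Reading digits MSB→LSB: 1147
Strip leading zeros: 1147
= 0x1147


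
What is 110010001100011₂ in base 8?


Group into 3-bit groups: 110010001100011
  110 = 6
  010 = 2
  001 = 1
  100 = 4
  011 = 3
= 0o62143


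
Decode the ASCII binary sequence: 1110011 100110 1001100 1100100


Codes (binary): 1110011 100110 1001100 1100100
Per-code ASCII lookup:
  1110011 = 115  (range 97-122: lowercase, 115 - 97 = 18) → 's'
  100110 = 38  (special character) → '&'
  1001100 = 76  (range 65-90: uppercase, 76 - 65 = 11) → 'L'
  1100100 = 100  (range 97-122: lowercase, 100 - 97 = 3) → 'd'
= 's&Ld'


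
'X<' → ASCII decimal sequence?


String: 'X<'  (2 characters)
Per-character ASCII lookup:
  'X': uppercase starts at 65: 'X' = 65 + 23 = 88
  '<': special character: '<' = 60
= 88 60


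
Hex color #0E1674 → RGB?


Hex: #0E1674
R = 0E₁₆ = 14
G = 16₁₆ = 22
B = 74₁₆ = 116
= RGB(14, 22, 116)


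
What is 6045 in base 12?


Divide by 12 repeatedly:
6045 ÷ 12 = 503 remainder 9
503 ÷ 12 = 41 remainder 11
41 ÷ 12 = 3 remainder 5
3 ÷ 12 = 0 remainder 3
Reading remainders bottom-up:
= 35B9


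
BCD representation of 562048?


Each digit → 4-bit binary:
  5 → 0101
  6 → 0110
  2 → 0010
  0 → 0000
  4 → 0100
  8 → 1000
= 0101 0110 0010 0000 0100 1000


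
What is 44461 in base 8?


Divide by 8 repeatedly:
44461 ÷ 8 = 5557 remainder 5
5557 ÷ 8 = 694 remainder 5
694 ÷ 8 = 86 remainder 6
86 ÷ 8 = 10 remainder 6
10 ÷ 8 = 1 remainder 2
1 ÷ 8 = 0 remainder 1
Reading remainders bottom-up:
= 0o126655


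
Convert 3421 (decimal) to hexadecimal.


Divide by 16 repeatedly:
3421 ÷ 16 = 213 remainder 13 (D)
213 ÷ 16 = 13 remainder 5 (5)
13 ÷ 16 = 0 remainder 13 (D)
Reading remainders bottom-up:
= 0xD5D


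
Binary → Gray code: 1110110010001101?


Binary: 1110110010001101
Gray code: G = B XOR (B >> 1)
B >> 1 = 0111011001000110
1110110010001101 XOR 0111011001000110:
  1 XOR 0 = 1
  1 XOR 1 = 0
  1 XOR 1 = 0
  0 XOR 1 = 1
  1 XOR 0 = 1
  1 XOR 1 = 0
  0 XOR 1 = 1
  0 XOR 0 = 0
  1 XOR 0 = 1
  0 XOR 1 = 1
  0 XOR 0 = 0
  0 XOR 0 = 0
  1 XOR 0 = 1
  1 XOR 1 = 0
  0 XOR 1 = 1
  1 XOR 0 = 1
= 1001101011001011


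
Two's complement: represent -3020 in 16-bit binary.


Original: 0000101111001100
Step 1 - Invert all bits: 1111010000110011
Step 2 - Add 1: 1111010000110011 + 1
= 1111010000110100 (represents -3020)


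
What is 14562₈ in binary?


Each octal digit → 3 binary bits:
  1 = 001
  4 = 100
  5 = 101
  6 = 110
  2 = 010
Concatenate: 001 100 101 110 010
= 001100101110010


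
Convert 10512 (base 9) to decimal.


Positional values (base 9):
  2 × 9^0 = 2 × 1 = 2
  1 × 9^1 = 1 × 9 = 9
  5 × 9^2 = 5 × 81 = 405
  0 × 9^3 = 0 × 729 = 0
  1 × 9^4 = 1 × 6561 = 6561
Sum = 2 + 9 + 405 + 0 + 6561
= 6977


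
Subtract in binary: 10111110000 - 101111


Align and subtract column by column (LSB to MSB, borrowing when needed):
  10111110000
- 00000101111
  -----------
  col 0: (0 - 0 borrow-in) - 1 → borrow from next column: (0+2) - 1 = 1, borrow out 1
  col 1: (0 - 1 borrow-in) - 1 → borrow from next column: (-1+2) - 1 = 0, borrow out 1
  col 2: (0 - 1 borrow-in) - 1 → borrow from next column: (-1+2) - 1 = 0, borrow out 1
  col 3: (0 - 1 borrow-in) - 1 → borrow from next column: (-1+2) - 1 = 0, borrow out 1
  col 4: (1 - 1 borrow-in) - 0 → 0 - 0 = 0, borrow out 0
  col 5: (1 - 0 borrow-in) - 1 → 1 - 1 = 0, borrow out 0
  col 6: (1 - 0 borrow-in) - 0 → 1 - 0 = 1, borrow out 0
  col 7: (1 - 0 borrow-in) - 0 → 1 - 0 = 1, borrow out 0
  col 8: (1 - 0 borrow-in) - 0 → 1 - 0 = 1, borrow out 0
  col 9: (0 - 0 borrow-in) - 0 → 0 - 0 = 0, borrow out 0
  col 10: (1 - 0 borrow-in) - 0 → 1 - 0 = 1, borrow out 0
Reading bits MSB→LSB: 10111000001
Strip leading zeros: 10111000001
= 10111000001


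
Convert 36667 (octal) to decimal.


Positional values:
Position 0: 7 × 8^0 = 7
Position 1: 6 × 8^1 = 48
Position 2: 6 × 8^2 = 384
Position 3: 6 × 8^3 = 3072
Position 4: 3 × 8^4 = 12288
Sum = 7 + 48 + 384 + 3072 + 12288
= 15799


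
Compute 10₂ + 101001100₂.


Align and add column by column (LSB to MSB, carry propagating):
  0000000010
+ 0101001100
  ----------
  col 0: 0 + 0 + 0 (carry in) = 0 → bit 0, carry out 0
  col 1: 1 + 0 + 0 (carry in) = 1 → bit 1, carry out 0
  col 2: 0 + 1 + 0 (carry in) = 1 → bit 1, carry out 0
  col 3: 0 + 1 + 0 (carry in) = 1 → bit 1, carry out 0
  col 4: 0 + 0 + 0 (carry in) = 0 → bit 0, carry out 0
  col 5: 0 + 0 + 0 (carry in) = 0 → bit 0, carry out 0
  col 6: 0 + 1 + 0 (carry in) = 1 → bit 1, carry out 0
  col 7: 0 + 0 + 0 (carry in) = 0 → bit 0, carry out 0
  col 8: 0 + 1 + 0 (carry in) = 1 → bit 1, carry out 0
  col 9: 0 + 0 + 0 (carry in) = 0 → bit 0, carry out 0
Reading bits MSB→LSB: 0101001110
Strip leading zeros: 101001110
= 101001110


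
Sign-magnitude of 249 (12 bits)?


Sign bit: 0 (positive)
Magnitude: 249 = 00011111001
= 000011111001


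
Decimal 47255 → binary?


Divide by 2 repeatedly:
47255 ÷ 2 = 23627 remainder 1
23627 ÷ 2 = 11813 remainder 1
11813 ÷ 2 = 5906 remainder 1
5906 ÷ 2 = 2953 remainder 0
2953 ÷ 2 = 1476 remainder 1
1476 ÷ 2 = 738 remainder 0
738 ÷ 2 = 369 remainder 0
369 ÷ 2 = 184 remainder 1
184 ÷ 2 = 92 remainder 0
92 ÷ 2 = 46 remainder 0
46 ÷ 2 = 23 remainder 0
23 ÷ 2 = 11 remainder 1
11 ÷ 2 = 5 remainder 1
5 ÷ 2 = 2 remainder 1
2 ÷ 2 = 1 remainder 0
1 ÷ 2 = 0 remainder 1
Reading remainders bottom-up:
= 1011100010010111


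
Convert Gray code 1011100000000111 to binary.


Gray code: 1011100000000111
MSB stays the same: 1
Each subsequent bit = prev_binary XOR current_gray:
  B[1] = 1 XOR 0 = 1
  B[2] = 1 XOR 1 = 0
  B[3] = 0 XOR 1 = 1
  B[4] = 1 XOR 1 = 0
  B[5] = 0 XOR 0 = 0
  B[6] = 0 XOR 0 = 0
  B[7] = 0 XOR 0 = 0
  B[8] = 0 XOR 0 = 0
  B[9] = 0 XOR 0 = 0
  B[10] = 0 XOR 0 = 0
  B[11] = 0 XOR 0 = 0
  B[12] = 0 XOR 0 = 0
  B[13] = 0 XOR 1 = 1
  B[14] = 1 XOR 1 = 0
  B[15] = 0 XOR 1 = 1
= 1101000000000101 (53253 decimal)


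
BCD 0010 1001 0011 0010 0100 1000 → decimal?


Each 4-bit group → digit:
  0010 → 2
  1001 → 9
  0011 → 3
  0010 → 2
  0100 → 4
  1000 → 8
= 293248


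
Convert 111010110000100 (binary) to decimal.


Positional values:
Bit 2: 1 × 2^2 = 4
Bit 7: 1 × 2^7 = 128
Bit 8: 1 × 2^8 = 256
Bit 10: 1 × 2^10 = 1024
Bit 12: 1 × 2^12 = 4096
Bit 13: 1 × 2^13 = 8192
Bit 14: 1 × 2^14 = 16384
Sum = 4 + 128 + 256 + 1024 + 4096 + 8192 + 16384
= 30084


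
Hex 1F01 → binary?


Each hex digit → 4 binary bits:
  1 = 0001
  F = 1111
  0 = 0000
  1 = 0001
Concatenate: 0001 1111 0000 0001
= 0001111100000001


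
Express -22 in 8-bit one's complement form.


Original: 00010110
Invert all bits:
  bit 0: 0 → 1
  bit 1: 0 → 1
  bit 2: 0 → 1
  bit 3: 1 → 0
  bit 4: 0 → 1
  bit 5: 1 → 0
  bit 6: 1 → 0
  bit 7: 0 → 1
= 11101001


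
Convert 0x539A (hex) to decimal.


Positional values:
Position 0: A × 16^0 = 10 × 1 = 10
Position 1: 9 × 16^1 = 9 × 16 = 144
Position 2: 3 × 16^2 = 3 × 256 = 768
Position 3: 5 × 16^3 = 5 × 4096 = 20480
Sum = 10 + 144 + 768 + 20480
= 21402


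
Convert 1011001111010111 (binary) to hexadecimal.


Group into 4-bit nibbles: 1011001111010111
  1011 = B
  0011 = 3
  1101 = D
  0111 = 7
= 0xB3D7


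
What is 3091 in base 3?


Divide by 3 repeatedly:
3091 ÷ 3 = 1030 remainder 1
1030 ÷ 3 = 343 remainder 1
343 ÷ 3 = 114 remainder 1
114 ÷ 3 = 38 remainder 0
38 ÷ 3 = 12 remainder 2
12 ÷ 3 = 4 remainder 0
4 ÷ 3 = 1 remainder 1
1 ÷ 3 = 0 remainder 1
Reading remainders bottom-up:
= 11020111


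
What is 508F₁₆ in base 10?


Positional values:
Position 0: F × 16^0 = 15 × 1 = 15
Position 1: 8 × 16^1 = 8 × 16 = 128
Position 2: 0 × 16^2 = 0 × 256 = 0
Position 3: 5 × 16^3 = 5 × 4096 = 20480
Sum = 15 + 128 + 0 + 20480
= 20623


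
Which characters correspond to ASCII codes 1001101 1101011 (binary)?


Codes (binary): 1001101 1101011
Per-code ASCII lookup:
  1001101 = 77  (range 65-90: uppercase, 77 - 65 = 12) → 'M'
  1101011 = 107  (range 97-122: lowercase, 107 - 97 = 10) → 'k'
= 'Mk'


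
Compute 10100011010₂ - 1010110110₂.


Align and subtract column by column (LSB to MSB, borrowing when needed):
  10100011010
- 01010110110
  -----------
  col 0: (0 - 0 borrow-in) - 0 → 0 - 0 = 0, borrow out 0
  col 1: (1 - 0 borrow-in) - 1 → 1 - 1 = 0, borrow out 0
  col 2: (0 - 0 borrow-in) - 1 → borrow from next column: (0+2) - 1 = 1, borrow out 1
  col 3: (1 - 1 borrow-in) - 0 → 0 - 0 = 0, borrow out 0
  col 4: (1 - 0 borrow-in) - 1 → 1 - 1 = 0, borrow out 0
  col 5: (0 - 0 borrow-in) - 1 → borrow from next column: (0+2) - 1 = 1, borrow out 1
  col 6: (0 - 1 borrow-in) - 0 → borrow from next column: (-1+2) - 0 = 1, borrow out 1
  col 7: (0 - 1 borrow-in) - 1 → borrow from next column: (-1+2) - 1 = 0, borrow out 1
  col 8: (1 - 1 borrow-in) - 0 → 0 - 0 = 0, borrow out 0
  col 9: (0 - 0 borrow-in) - 1 → borrow from next column: (0+2) - 1 = 1, borrow out 1
  col 10: (1 - 1 borrow-in) - 0 → 0 - 0 = 0, borrow out 0
Reading bits MSB→LSB: 01001100100
Strip leading zeros: 1001100100
= 1001100100


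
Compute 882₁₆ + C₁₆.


Align and add column by column (LSB to MSB, each column mod 16 with carry):
  0882
+ 000C
  ----
  col 0: 2(2) + C(12) + 0 (carry in) = 14 → E(14), carry out 0
  col 1: 8(8) + 0(0) + 0 (carry in) = 8 → 8(8), carry out 0
  col 2: 8(8) + 0(0) + 0 (carry in) = 8 → 8(8), carry out 0
  col 3: 0(0) + 0(0) + 0 (carry in) = 0 → 0(0), carry out 0
Reading digits MSB→LSB: 088E
Strip leading zeros: 88E
= 0x88E


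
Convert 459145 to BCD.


Each digit → 4-bit binary:
  4 → 0100
  5 → 0101
  9 → 1001
  1 → 0001
  4 → 0100
  5 → 0101
= 0100 0101 1001 0001 0100 0101


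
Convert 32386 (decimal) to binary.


Divide by 2 repeatedly:
32386 ÷ 2 = 16193 remainder 0
16193 ÷ 2 = 8096 remainder 1
8096 ÷ 2 = 4048 remainder 0
4048 ÷ 2 = 2024 remainder 0
2024 ÷ 2 = 1012 remainder 0
1012 ÷ 2 = 506 remainder 0
506 ÷ 2 = 253 remainder 0
253 ÷ 2 = 126 remainder 1
126 ÷ 2 = 63 remainder 0
63 ÷ 2 = 31 remainder 1
31 ÷ 2 = 15 remainder 1
15 ÷ 2 = 7 remainder 1
7 ÷ 2 = 3 remainder 1
3 ÷ 2 = 1 remainder 1
1 ÷ 2 = 0 remainder 1
Reading remainders bottom-up:
= 111111010000010


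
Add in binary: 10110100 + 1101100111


Align and add column by column (LSB to MSB, carry propagating):
  00010110100
+ 01101100111
  -----------
  col 0: 0 + 1 + 0 (carry in) = 1 → bit 1, carry out 0
  col 1: 0 + 1 + 0 (carry in) = 1 → bit 1, carry out 0
  col 2: 1 + 1 + 0 (carry in) = 2 → bit 0, carry out 1
  col 3: 0 + 0 + 1 (carry in) = 1 → bit 1, carry out 0
  col 4: 1 + 0 + 0 (carry in) = 1 → bit 1, carry out 0
  col 5: 1 + 1 + 0 (carry in) = 2 → bit 0, carry out 1
  col 6: 0 + 1 + 1 (carry in) = 2 → bit 0, carry out 1
  col 7: 1 + 0 + 1 (carry in) = 2 → bit 0, carry out 1
  col 8: 0 + 1 + 1 (carry in) = 2 → bit 0, carry out 1
  col 9: 0 + 1 + 1 (carry in) = 2 → bit 0, carry out 1
  col 10: 0 + 0 + 1 (carry in) = 1 → bit 1, carry out 0
Reading bits MSB→LSB: 10000011011
Strip leading zeros: 10000011011
= 10000011011


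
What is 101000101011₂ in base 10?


Positional values:
Bit 0: 1 × 2^0 = 1
Bit 1: 1 × 2^1 = 2
Bit 3: 1 × 2^3 = 8
Bit 5: 1 × 2^5 = 32
Bit 9: 1 × 2^9 = 512
Bit 11: 1 × 2^11 = 2048
Sum = 1 + 2 + 8 + 32 + 512 + 2048
= 2603


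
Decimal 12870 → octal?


Divide by 8 repeatedly:
12870 ÷ 8 = 1608 remainder 6
1608 ÷ 8 = 201 remainder 0
201 ÷ 8 = 25 remainder 1
25 ÷ 8 = 3 remainder 1
3 ÷ 8 = 0 remainder 3
Reading remainders bottom-up:
= 0o31106


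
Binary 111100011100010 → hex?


Group into 4-bit nibbles: 0111100011100010
  0111 = 7
  1000 = 8
  1110 = E
  0010 = 2
= 0x78E2


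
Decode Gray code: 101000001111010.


Gray code: 101000001111010
MSB stays the same: 1
Each subsequent bit = prev_binary XOR current_gray:
  B[1] = 1 XOR 0 = 1
  B[2] = 1 XOR 1 = 0
  B[3] = 0 XOR 0 = 0
  B[4] = 0 XOR 0 = 0
  B[5] = 0 XOR 0 = 0
  B[6] = 0 XOR 0 = 0
  B[7] = 0 XOR 0 = 0
  B[8] = 0 XOR 1 = 1
  B[9] = 1 XOR 1 = 0
  B[10] = 0 XOR 1 = 1
  B[11] = 1 XOR 1 = 0
  B[12] = 0 XOR 0 = 0
  B[13] = 0 XOR 1 = 1
  B[14] = 1 XOR 0 = 1
= 110000001010011 (24659 decimal)


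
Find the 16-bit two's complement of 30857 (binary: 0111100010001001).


Original: 0111100010001001
Step 1 - Invert all bits: 1000011101110110
Step 2 - Add 1: 1000011101110110 + 1
= 1000011101110111 (represents -30857)


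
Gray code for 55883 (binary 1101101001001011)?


Binary: 1101101001001011
Gray code: G = B XOR (B >> 1)
B >> 1 = 0110110100100101
1101101001001011 XOR 0110110100100101:
  1 XOR 0 = 1
  1 XOR 1 = 0
  0 XOR 1 = 1
  1 XOR 0 = 1
  1 XOR 1 = 0
  0 XOR 1 = 1
  1 XOR 0 = 1
  0 XOR 1 = 1
  0 XOR 0 = 0
  1 XOR 0 = 1
  0 XOR 1 = 1
  0 XOR 0 = 0
  1 XOR 0 = 1
  0 XOR 1 = 1
  1 XOR 0 = 1
  1 XOR 1 = 0
= 1011011101101110


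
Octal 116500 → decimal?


Positional values:
Position 0: 0 × 8^0 = 0
Position 1: 0 × 8^1 = 0
Position 2: 5 × 8^2 = 320
Position 3: 6 × 8^3 = 3072
Position 4: 1 × 8^4 = 4096
Position 5: 1 × 8^5 = 32768
Sum = 0 + 0 + 320 + 3072 + 4096 + 32768
= 40256


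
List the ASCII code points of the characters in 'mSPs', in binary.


String: 'mSPs'  (4 characters)
Per-character ASCII lookup:
  'm': lowercase starts at 97: 'm' = 97 + 12 = 109 → 1101101
  'S': uppercase starts at 65: 'S' = 65 + 18 = 83 → 1010011
  'P': uppercase starts at 65: 'P' = 65 + 15 = 80 → 1010000
  's': lowercase starts at 97: 's' = 97 + 18 = 115 → 1110011
= 1101101 1010011 1010000 1110011


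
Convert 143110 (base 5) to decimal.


Positional values (base 5):
  0 × 5^0 = 0 × 1 = 0
  1 × 5^1 = 1 × 5 = 5
  1 × 5^2 = 1 × 25 = 25
  3 × 5^3 = 3 × 125 = 375
  4 × 5^4 = 4 × 625 = 2500
  1 × 5^5 = 1 × 3125 = 3125
Sum = 0 + 5 + 25 + 375 + 2500 + 3125
= 6030


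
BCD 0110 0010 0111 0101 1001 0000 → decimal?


Each 4-bit group → digit:
  0110 → 6
  0010 → 2
  0111 → 7
  0101 → 5
  1001 → 9
  0000 → 0
= 627590


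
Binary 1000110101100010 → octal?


Group into 3-bit groups: 001000110101100010
  001 = 1
  000 = 0
  110 = 6
  101 = 5
  100 = 4
  010 = 2
= 0o106542


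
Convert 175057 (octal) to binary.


Each octal digit → 3 binary bits:
  1 = 001
  7 = 111
  5 = 101
  0 = 000
  5 = 101
  7 = 111
Concatenate: 001 111 101 000 101 111
= 001111101000101111


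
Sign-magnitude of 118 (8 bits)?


Sign bit: 0 (positive)
Magnitude: 118 = 1110110
= 01110110


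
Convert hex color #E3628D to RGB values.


Hex: #E3628D
R = E3₁₆ = 227
G = 62₁₆ = 98
B = 8D₁₆ = 141
= RGB(227, 98, 141)


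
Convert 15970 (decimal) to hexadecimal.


Divide by 16 repeatedly:
15970 ÷ 16 = 998 remainder 2 (2)
998 ÷ 16 = 62 remainder 6 (6)
62 ÷ 16 = 3 remainder 14 (E)
3 ÷ 16 = 0 remainder 3 (3)
Reading remainders bottom-up:
= 0x3E62


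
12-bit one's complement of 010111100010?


Original: 010111100010
Invert all bits:
  bit 0: 0 → 1
  bit 1: 1 → 0
  bit 2: 0 → 1
  bit 3: 1 → 0
  bit 4: 1 → 0
  bit 5: 1 → 0
  bit 6: 1 → 0
  bit 7: 0 → 1
  bit 8: 0 → 1
  bit 9: 0 → 1
  bit 10: 1 → 0
  bit 11: 0 → 1
= 101000011101


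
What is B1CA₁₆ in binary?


Each hex digit → 4 binary bits:
  B = 1011
  1 = 0001
  C = 1100
  A = 1010
Concatenate: 1011 0001 1100 1010
= 1011000111001010


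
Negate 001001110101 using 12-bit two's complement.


Original: 001001110101
Step 1 - Invert all bits: 110110001010
Step 2 - Add 1: 110110001010 + 1
= 110110001011 (represents -629)


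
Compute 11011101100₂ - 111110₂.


Align and subtract column by column (LSB to MSB, borrowing when needed):
  11011101100
- 00000111110
  -----------
  col 0: (0 - 0 borrow-in) - 0 → 0 - 0 = 0, borrow out 0
  col 1: (0 - 0 borrow-in) - 1 → borrow from next column: (0+2) - 1 = 1, borrow out 1
  col 2: (1 - 1 borrow-in) - 1 → borrow from next column: (0+2) - 1 = 1, borrow out 1
  col 3: (1 - 1 borrow-in) - 1 → borrow from next column: (0+2) - 1 = 1, borrow out 1
  col 4: (0 - 1 borrow-in) - 1 → borrow from next column: (-1+2) - 1 = 0, borrow out 1
  col 5: (1 - 1 borrow-in) - 1 → borrow from next column: (0+2) - 1 = 1, borrow out 1
  col 6: (1 - 1 borrow-in) - 0 → 0 - 0 = 0, borrow out 0
  col 7: (1 - 0 borrow-in) - 0 → 1 - 0 = 1, borrow out 0
  col 8: (0 - 0 borrow-in) - 0 → 0 - 0 = 0, borrow out 0
  col 9: (1 - 0 borrow-in) - 0 → 1 - 0 = 1, borrow out 0
  col 10: (1 - 0 borrow-in) - 0 → 1 - 0 = 1, borrow out 0
Reading bits MSB→LSB: 11010101110
Strip leading zeros: 11010101110
= 11010101110


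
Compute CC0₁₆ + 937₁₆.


Align and add column by column (LSB to MSB, each column mod 16 with carry):
  0CC0
+ 0937
  ----
  col 0: 0(0) + 7(7) + 0 (carry in) = 7 → 7(7), carry out 0
  col 1: C(12) + 3(3) + 0 (carry in) = 15 → F(15), carry out 0
  col 2: C(12) + 9(9) + 0 (carry in) = 21 → 5(5), carry out 1
  col 3: 0(0) + 0(0) + 1 (carry in) = 1 → 1(1), carry out 0
Reading digits MSB→LSB: 15F7
Strip leading zeros: 15F7
= 0x15F7


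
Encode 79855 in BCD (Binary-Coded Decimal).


Each digit → 4-bit binary:
  7 → 0111
  9 → 1001
  8 → 1000
  5 → 0101
  5 → 0101
= 0111 1001 1000 0101 0101


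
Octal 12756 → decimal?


Positional values:
Position 0: 6 × 8^0 = 6
Position 1: 5 × 8^1 = 40
Position 2: 7 × 8^2 = 448
Position 3: 2 × 8^3 = 1024
Position 4: 1 × 8^4 = 4096
Sum = 6 + 40 + 448 + 1024 + 4096
= 5614


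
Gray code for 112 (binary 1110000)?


Binary: 1110000
Gray code: G = B XOR (B >> 1)
B >> 1 = 0111000
1110000 XOR 0111000:
  1 XOR 0 = 1
  1 XOR 1 = 0
  1 XOR 1 = 0
  0 XOR 1 = 1
  0 XOR 0 = 0
  0 XOR 0 = 0
  0 XOR 0 = 0
= 1001000


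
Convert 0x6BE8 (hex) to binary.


Each hex digit → 4 binary bits:
  6 = 0110
  B = 1011
  E = 1110
  8 = 1000
Concatenate: 0110 1011 1110 1000
= 0110101111101000


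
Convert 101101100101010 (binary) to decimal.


Positional values:
Bit 1: 1 × 2^1 = 2
Bit 3: 1 × 2^3 = 8
Bit 5: 1 × 2^5 = 32
Bit 8: 1 × 2^8 = 256
Bit 9: 1 × 2^9 = 512
Bit 11: 1 × 2^11 = 2048
Bit 12: 1 × 2^12 = 4096
Bit 14: 1 × 2^14 = 16384
Sum = 2 + 8 + 32 + 256 + 512 + 2048 + 4096 + 16384
= 23338


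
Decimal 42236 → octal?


Divide by 8 repeatedly:
42236 ÷ 8 = 5279 remainder 4
5279 ÷ 8 = 659 remainder 7
659 ÷ 8 = 82 remainder 3
82 ÷ 8 = 10 remainder 2
10 ÷ 8 = 1 remainder 2
1 ÷ 8 = 0 remainder 1
Reading remainders bottom-up:
= 0o122374


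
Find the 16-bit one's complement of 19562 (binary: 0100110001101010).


Original: 0100110001101010
Invert all bits:
  bit 0: 0 → 1
  bit 1: 1 → 0
  bit 2: 0 → 1
  bit 3: 0 → 1
  bit 4: 1 → 0
  bit 5: 1 → 0
  bit 6: 0 → 1
  bit 7: 0 → 1
  bit 8: 0 → 1
  bit 9: 1 → 0
  bit 10: 1 → 0
  bit 11: 0 → 1
  bit 12: 1 → 0
  bit 13: 0 → 1
  bit 14: 1 → 0
  bit 15: 0 → 1
= 1011001110010101


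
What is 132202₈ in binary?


Each octal digit → 3 binary bits:
  1 = 001
  3 = 011
  2 = 010
  2 = 010
  0 = 000
  2 = 010
Concatenate: 001 011 010 010 000 010
= 001011010010000010


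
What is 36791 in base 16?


Divide by 16 repeatedly:
36791 ÷ 16 = 2299 remainder 7 (7)
2299 ÷ 16 = 143 remainder 11 (B)
143 ÷ 16 = 8 remainder 15 (F)
8 ÷ 16 = 0 remainder 8 (8)
Reading remainders bottom-up:
= 0x8FB7


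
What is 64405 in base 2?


Divide by 2 repeatedly:
64405 ÷ 2 = 32202 remainder 1
32202 ÷ 2 = 16101 remainder 0
16101 ÷ 2 = 8050 remainder 1
8050 ÷ 2 = 4025 remainder 0
4025 ÷ 2 = 2012 remainder 1
2012 ÷ 2 = 1006 remainder 0
1006 ÷ 2 = 503 remainder 0
503 ÷ 2 = 251 remainder 1
251 ÷ 2 = 125 remainder 1
125 ÷ 2 = 62 remainder 1
62 ÷ 2 = 31 remainder 0
31 ÷ 2 = 15 remainder 1
15 ÷ 2 = 7 remainder 1
7 ÷ 2 = 3 remainder 1
3 ÷ 2 = 1 remainder 1
1 ÷ 2 = 0 remainder 1
Reading remainders bottom-up:
= 1111101110010101


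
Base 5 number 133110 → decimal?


Positional values (base 5):
  0 × 5^0 = 0 × 1 = 0
  1 × 5^1 = 1 × 5 = 5
  1 × 5^2 = 1 × 25 = 25
  3 × 5^3 = 3 × 125 = 375
  3 × 5^4 = 3 × 625 = 1875
  1 × 5^5 = 1 × 3125 = 3125
Sum = 0 + 5 + 25 + 375 + 1875 + 3125
= 5405


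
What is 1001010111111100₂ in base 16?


Group into 4-bit nibbles: 1001010111111100
  1001 = 9
  0101 = 5
  1111 = F
  1100 = C
= 0x95FC


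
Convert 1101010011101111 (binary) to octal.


Group into 3-bit groups: 001101010011101111
  001 = 1
  101 = 5
  010 = 2
  011 = 3
  101 = 5
  111 = 7
= 0o152357


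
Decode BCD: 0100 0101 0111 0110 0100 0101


Each 4-bit group → digit:
  0100 → 4
  0101 → 5
  0111 → 7
  0110 → 6
  0100 → 4
  0101 → 5
= 457645


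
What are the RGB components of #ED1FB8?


Hex: #ED1FB8
R = ED₁₆ = 237
G = 1F₁₆ = 31
B = B8₁₆ = 184
= RGB(237, 31, 184)


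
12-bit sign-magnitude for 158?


Sign bit: 0 (positive)
Magnitude: 158 = 00010011110
= 000010011110


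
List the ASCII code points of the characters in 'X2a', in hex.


String: 'X2a'  (3 characters)
Per-character ASCII lookup:
  'X': uppercase starts at 65: 'X' = 65 + 23 = 88 → 0x58
  '2': digits start at 48: '2' = 48 + 2 = 50 → 0x32
  'a': lowercase starts at 97: 'a' = 97 + 0 = 97 → 0x61
= 0x58 0x32 0x61


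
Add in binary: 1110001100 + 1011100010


Align and add column by column (LSB to MSB, carry propagating):
  01110001100
+ 01011100010
  -----------
  col 0: 0 + 0 + 0 (carry in) = 0 → bit 0, carry out 0
  col 1: 0 + 1 + 0 (carry in) = 1 → bit 1, carry out 0
  col 2: 1 + 0 + 0 (carry in) = 1 → bit 1, carry out 0
  col 3: 1 + 0 + 0 (carry in) = 1 → bit 1, carry out 0
  col 4: 0 + 0 + 0 (carry in) = 0 → bit 0, carry out 0
  col 5: 0 + 1 + 0 (carry in) = 1 → bit 1, carry out 0
  col 6: 0 + 1 + 0 (carry in) = 1 → bit 1, carry out 0
  col 7: 1 + 1 + 0 (carry in) = 2 → bit 0, carry out 1
  col 8: 1 + 0 + 1 (carry in) = 2 → bit 0, carry out 1
  col 9: 1 + 1 + 1 (carry in) = 3 → bit 1, carry out 1
  col 10: 0 + 0 + 1 (carry in) = 1 → bit 1, carry out 0
Reading bits MSB→LSB: 11001101110
Strip leading zeros: 11001101110
= 11001101110


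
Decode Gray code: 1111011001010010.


Gray code: 1111011001010010
MSB stays the same: 1
Each subsequent bit = prev_binary XOR current_gray:
  B[1] = 1 XOR 1 = 0
  B[2] = 0 XOR 1 = 1
  B[3] = 1 XOR 1 = 0
  B[4] = 0 XOR 0 = 0
  B[5] = 0 XOR 1 = 1
  B[6] = 1 XOR 1 = 0
  B[7] = 0 XOR 0 = 0
  B[8] = 0 XOR 0 = 0
  B[9] = 0 XOR 1 = 1
  B[10] = 1 XOR 0 = 1
  B[11] = 1 XOR 1 = 0
  B[12] = 0 XOR 0 = 0
  B[13] = 0 XOR 0 = 0
  B[14] = 0 XOR 1 = 1
  B[15] = 1 XOR 0 = 1
= 1010010001100011 (42083 decimal)


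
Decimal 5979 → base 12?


Divide by 12 repeatedly:
5979 ÷ 12 = 498 remainder 3
498 ÷ 12 = 41 remainder 6
41 ÷ 12 = 3 remainder 5
3 ÷ 12 = 0 remainder 3
Reading remainders bottom-up:
= 3563


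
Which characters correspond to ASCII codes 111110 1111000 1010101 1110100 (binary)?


Codes (binary): 111110 1111000 1010101 1110100
Per-code ASCII lookup:
  111110 = 62  (special character) → '>'
  1111000 = 120  (range 97-122: lowercase, 120 - 97 = 23) → 'x'
  1010101 = 85  (range 65-90: uppercase, 85 - 65 = 20) → 'U'
  1110100 = 116  (range 97-122: lowercase, 116 - 97 = 19) → 't'
= '>xUt'


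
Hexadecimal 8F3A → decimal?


Positional values:
Position 0: A × 16^0 = 10 × 1 = 10
Position 1: 3 × 16^1 = 3 × 16 = 48
Position 2: F × 16^2 = 15 × 256 = 3840
Position 3: 8 × 16^3 = 8 × 4096 = 32768
Sum = 10 + 48 + 3840 + 32768
= 36666


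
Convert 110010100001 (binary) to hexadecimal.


Group into 4-bit nibbles: 110010100001
  1100 = C
  1010 = A
  0001 = 1
= 0xCA1


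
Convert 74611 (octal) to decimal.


Positional values:
Position 0: 1 × 8^0 = 1
Position 1: 1 × 8^1 = 8
Position 2: 6 × 8^2 = 384
Position 3: 4 × 8^3 = 2048
Position 4: 7 × 8^4 = 28672
Sum = 1 + 8 + 384 + 2048 + 28672
= 31113


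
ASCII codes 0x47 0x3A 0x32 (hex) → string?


Codes (hex): 0x47 0x3A 0x32
Per-code ASCII lookup:
  0x47 = 71  (range 65-90: uppercase, 71 - 65 = 6) → 'G'
  0x3A = 58  (special character) → ':'
  0x32 = 50  (range 48-57: digits, 50 - 48 = 2) → '2'
= 'G:2'


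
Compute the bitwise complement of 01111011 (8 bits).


Original: 01111011
Invert all bits:
  bit 0: 0 → 1
  bit 1: 1 → 0
  bit 2: 1 → 0
  bit 3: 1 → 0
  bit 4: 1 → 0
  bit 5: 0 → 1
  bit 6: 1 → 0
  bit 7: 1 → 0
= 10000100


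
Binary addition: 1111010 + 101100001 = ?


Align and add column by column (LSB to MSB, carry propagating):
  0001111010
+ 0101100001
  ----------
  col 0: 0 + 1 + 0 (carry in) = 1 → bit 1, carry out 0
  col 1: 1 + 0 + 0 (carry in) = 1 → bit 1, carry out 0
  col 2: 0 + 0 + 0 (carry in) = 0 → bit 0, carry out 0
  col 3: 1 + 0 + 0 (carry in) = 1 → bit 1, carry out 0
  col 4: 1 + 0 + 0 (carry in) = 1 → bit 1, carry out 0
  col 5: 1 + 1 + 0 (carry in) = 2 → bit 0, carry out 1
  col 6: 1 + 1 + 1 (carry in) = 3 → bit 1, carry out 1
  col 7: 0 + 0 + 1 (carry in) = 1 → bit 1, carry out 0
  col 8: 0 + 1 + 0 (carry in) = 1 → bit 1, carry out 0
  col 9: 0 + 0 + 0 (carry in) = 0 → bit 0, carry out 0
Reading bits MSB→LSB: 0111011011
Strip leading zeros: 111011011
= 111011011


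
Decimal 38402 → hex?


Divide by 16 repeatedly:
38402 ÷ 16 = 2400 remainder 2 (2)
2400 ÷ 16 = 150 remainder 0 (0)
150 ÷ 16 = 9 remainder 6 (6)
9 ÷ 16 = 0 remainder 9 (9)
Reading remainders bottom-up:
= 0x9602


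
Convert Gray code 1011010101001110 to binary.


Gray code: 1011010101001110
MSB stays the same: 1
Each subsequent bit = prev_binary XOR current_gray:
  B[1] = 1 XOR 0 = 1
  B[2] = 1 XOR 1 = 0
  B[3] = 0 XOR 1 = 1
  B[4] = 1 XOR 0 = 1
  B[5] = 1 XOR 1 = 0
  B[6] = 0 XOR 0 = 0
  B[7] = 0 XOR 1 = 1
  B[8] = 1 XOR 0 = 1
  B[9] = 1 XOR 1 = 0
  B[10] = 0 XOR 0 = 0
  B[11] = 0 XOR 0 = 0
  B[12] = 0 XOR 1 = 1
  B[13] = 1 XOR 1 = 0
  B[14] = 0 XOR 1 = 1
  B[15] = 1 XOR 0 = 1
= 1101100110001011 (55691 decimal)


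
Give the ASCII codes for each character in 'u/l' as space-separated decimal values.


String: 'u/l'  (3 characters)
Per-character ASCII lookup:
  'u': lowercase starts at 97: 'u' = 97 + 20 = 117
  '/': special character: '/' = 47
  'l': lowercase starts at 97: 'l' = 97 + 11 = 108
= 117 47 108


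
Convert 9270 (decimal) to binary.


Divide by 2 repeatedly:
9270 ÷ 2 = 4635 remainder 0
4635 ÷ 2 = 2317 remainder 1
2317 ÷ 2 = 1158 remainder 1
1158 ÷ 2 = 579 remainder 0
579 ÷ 2 = 289 remainder 1
289 ÷ 2 = 144 remainder 1
144 ÷ 2 = 72 remainder 0
72 ÷ 2 = 36 remainder 0
36 ÷ 2 = 18 remainder 0
18 ÷ 2 = 9 remainder 0
9 ÷ 2 = 4 remainder 1
4 ÷ 2 = 2 remainder 0
2 ÷ 2 = 1 remainder 0
1 ÷ 2 = 0 remainder 1
Reading remainders bottom-up:
= 10010000110110


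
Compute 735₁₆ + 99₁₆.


Align and add column by column (LSB to MSB, each column mod 16 with carry):
  0735
+ 0099
  ----
  col 0: 5(5) + 9(9) + 0 (carry in) = 14 → E(14), carry out 0
  col 1: 3(3) + 9(9) + 0 (carry in) = 12 → C(12), carry out 0
  col 2: 7(7) + 0(0) + 0 (carry in) = 7 → 7(7), carry out 0
  col 3: 0(0) + 0(0) + 0 (carry in) = 0 → 0(0), carry out 0
Reading digits MSB→LSB: 07CE
Strip leading zeros: 7CE
= 0x7CE


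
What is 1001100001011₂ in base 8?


Group into 3-bit groups: 001001100001011
  001 = 1
  001 = 1
  100 = 4
  001 = 1
  011 = 3
= 0o11413


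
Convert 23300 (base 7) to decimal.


Positional values (base 7):
  0 × 7^0 = 0 × 1 = 0
  0 × 7^1 = 0 × 7 = 0
  3 × 7^2 = 3 × 49 = 147
  3 × 7^3 = 3 × 343 = 1029
  2 × 7^4 = 2 × 2401 = 4802
Sum = 0 + 0 + 147 + 1029 + 4802
= 5978


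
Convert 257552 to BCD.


Each digit → 4-bit binary:
  2 → 0010
  5 → 0101
  7 → 0111
  5 → 0101
  5 → 0101
  2 → 0010
= 0010 0101 0111 0101 0101 0010


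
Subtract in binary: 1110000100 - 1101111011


Align and subtract column by column (LSB to MSB, borrowing when needed):
  1110000100
- 1101111011
  ----------
  col 0: (0 - 0 borrow-in) - 1 → borrow from next column: (0+2) - 1 = 1, borrow out 1
  col 1: (0 - 1 borrow-in) - 1 → borrow from next column: (-1+2) - 1 = 0, borrow out 1
  col 2: (1 - 1 borrow-in) - 0 → 0 - 0 = 0, borrow out 0
  col 3: (0 - 0 borrow-in) - 1 → borrow from next column: (0+2) - 1 = 1, borrow out 1
  col 4: (0 - 1 borrow-in) - 1 → borrow from next column: (-1+2) - 1 = 0, borrow out 1
  col 5: (0 - 1 borrow-in) - 1 → borrow from next column: (-1+2) - 1 = 0, borrow out 1
  col 6: (0 - 1 borrow-in) - 1 → borrow from next column: (-1+2) - 1 = 0, borrow out 1
  col 7: (1 - 1 borrow-in) - 0 → 0 - 0 = 0, borrow out 0
  col 8: (1 - 0 borrow-in) - 1 → 1 - 1 = 0, borrow out 0
  col 9: (1 - 0 borrow-in) - 1 → 1 - 1 = 0, borrow out 0
Reading bits MSB→LSB: 0000001001
Strip leading zeros: 1001
= 1001


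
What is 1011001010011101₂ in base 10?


Positional values:
Bit 0: 1 × 2^0 = 1
Bit 2: 1 × 2^2 = 4
Bit 3: 1 × 2^3 = 8
Bit 4: 1 × 2^4 = 16
Bit 7: 1 × 2^7 = 128
Bit 9: 1 × 2^9 = 512
Bit 12: 1 × 2^12 = 4096
Bit 13: 1 × 2^13 = 8192
Bit 15: 1 × 2^15 = 32768
Sum = 1 + 4 + 8 + 16 + 128 + 512 + 4096 + 8192 + 32768
= 45725


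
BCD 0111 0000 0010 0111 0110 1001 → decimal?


Each 4-bit group → digit:
  0111 → 7
  0000 → 0
  0010 → 2
  0111 → 7
  0110 → 6
  1001 → 9
= 702769


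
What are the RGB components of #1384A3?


Hex: #1384A3
R = 13₁₆ = 19
G = 84₁₆ = 132
B = A3₁₆ = 163
= RGB(19, 132, 163)


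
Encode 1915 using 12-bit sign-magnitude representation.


Sign bit: 0 (positive)
Magnitude: 1915 = 11101111011
= 011101111011


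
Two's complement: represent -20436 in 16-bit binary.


Original: 0100111111010100
Step 1 - Invert all bits: 1011000000101011
Step 2 - Add 1: 1011000000101011 + 1
= 1011000000101100 (represents -20436)
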